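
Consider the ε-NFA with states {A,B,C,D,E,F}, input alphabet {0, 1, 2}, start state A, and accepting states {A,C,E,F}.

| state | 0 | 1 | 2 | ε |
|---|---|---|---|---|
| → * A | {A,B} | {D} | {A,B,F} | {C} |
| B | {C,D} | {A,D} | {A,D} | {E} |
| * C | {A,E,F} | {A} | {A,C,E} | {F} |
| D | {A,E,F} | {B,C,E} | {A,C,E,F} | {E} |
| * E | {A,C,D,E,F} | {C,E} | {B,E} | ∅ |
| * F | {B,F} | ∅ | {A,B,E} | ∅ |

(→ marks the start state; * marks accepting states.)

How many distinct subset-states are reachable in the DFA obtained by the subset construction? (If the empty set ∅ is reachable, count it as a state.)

4

Start state of the DFA: {A,C,F} (ε-closure of the NFA start).
{A,C,F} --0--> {A,B,C,E,F}  [new]
{A,C,F} --1--> {A,C,D,E,F}  [new]
{A,C,F} --2--> {A,B,C,E,F}  [seen]
{A,B,C,E,F} --0--> {A,B,C,D,E,F}  [new]
{A,B,C,E,F} --1--> {A,C,D,E,F}  [seen]
{A,B,C,E,F} --2--> {A,B,C,D,E,F}  [seen]
{A,C,D,E,F} --0--> {A,B,C,D,E,F}  [seen]
{A,C,D,E,F} --1--> {A,B,C,D,E,F}  [seen]
{A,C,D,E,F} --2--> {A,B,C,E,F}  [seen]
{A,B,C,D,E,F} --0--> {A,B,C,D,E,F}  [seen]
{A,B,C,D,E,F} --1--> {A,B,C,D,E,F}  [seen]
{A,B,C,D,E,F} --2--> {A,B,C,D,E,F}  [seen]
Reachable DFA states: {A,C,F}, {A,B,C,E,F}, {A,C,D,E,F}, {A,B,C,D,E,F}.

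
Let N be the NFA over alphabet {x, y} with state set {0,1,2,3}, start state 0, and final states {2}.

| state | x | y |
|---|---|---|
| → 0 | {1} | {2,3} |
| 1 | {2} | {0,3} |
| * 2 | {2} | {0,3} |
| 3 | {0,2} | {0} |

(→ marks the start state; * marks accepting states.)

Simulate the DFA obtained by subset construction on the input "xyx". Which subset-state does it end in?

{0,1,2}

Start: {0}.
δ(0,x) = {1}.
Union: {1}.
After x: {1}.
δ(1,y) = {0,3}.
Union: {0,3}.
After y: {0,3}.
δ(0,x) = {1}; δ(3,x) = {0,2}.
Union: {0,1,2}.
After x: {0,1,2}.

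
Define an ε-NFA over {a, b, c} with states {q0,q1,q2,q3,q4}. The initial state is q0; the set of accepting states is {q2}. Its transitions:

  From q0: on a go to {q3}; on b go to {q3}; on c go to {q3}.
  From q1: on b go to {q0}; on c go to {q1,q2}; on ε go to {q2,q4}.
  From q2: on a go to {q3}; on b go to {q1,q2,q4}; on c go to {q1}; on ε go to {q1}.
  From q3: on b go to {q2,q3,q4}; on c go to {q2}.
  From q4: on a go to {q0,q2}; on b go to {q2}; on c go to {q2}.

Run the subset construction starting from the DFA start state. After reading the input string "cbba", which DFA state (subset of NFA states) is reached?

{q0,q1,q2,q3,q4}

Start: {q0}.
δ(q0,c) = {q3}.
Union: {q3}.
After c: {q3}.
δ(q3,b) = {q2,q3,q4}.
Union: {q2,q3,q4}.
ε-closure gives {q1,q2,q3,q4}.
After b: {q1,q2,q3,q4}.
δ(q1,b) = {q0}; δ(q2,b) = {q1,q2,q4}; δ(q3,b) = {q2,q3,q4}; δ(q4,b) = {q2}.
Union: {q0,q1,q2,q3,q4}.
After b: {q0,q1,q2,q3,q4}.
δ(q0,a) = {q3}; δ(q1,a) = ∅; δ(q2,a) = {q3}; δ(q3,a) = ∅; δ(q4,a) = {q0,q2}.
Union: {q0,q2,q3}.
ε-closure gives {q0,q1,q2,q3,q4}.
After a: {q0,q1,q2,q3,q4}.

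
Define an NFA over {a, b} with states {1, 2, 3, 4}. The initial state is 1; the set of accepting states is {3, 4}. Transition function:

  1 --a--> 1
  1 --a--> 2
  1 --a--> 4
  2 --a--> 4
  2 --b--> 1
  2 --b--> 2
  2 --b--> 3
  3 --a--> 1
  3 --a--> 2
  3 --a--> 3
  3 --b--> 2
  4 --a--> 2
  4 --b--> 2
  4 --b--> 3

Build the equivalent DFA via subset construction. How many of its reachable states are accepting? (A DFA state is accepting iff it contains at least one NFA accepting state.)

Start state of the DFA: {1}.
{1} --a--> {1, 2, 4}  [new]
{1} --b--> ∅  [new]
{1, 2, 4} --a--> {1, 2, 4}  [seen]
{1, 2, 4} --b--> {1, 2, 3}  [new]
∅ --a--> ∅  [seen]
∅ --b--> ∅  [seen]
{1, 2, 3} --a--> {1, 2, 3, 4}  [new]
{1, 2, 3} --b--> {1, 2, 3}  [seen]
{1, 2, 3, 4} --a--> {1, 2, 3, 4}  [seen]
{1, 2, 3, 4} --b--> {1, 2, 3}  [seen]
Reachable DFA states: {1}, {1, 2, 4}, ∅, {1, 2, 3}, {1, 2, 3, 4}.
Accepting DFA states (contain an NFA accepting state): {1, 2, 4}, {1, 2, 3}, {1, 2, 3, 4}.

3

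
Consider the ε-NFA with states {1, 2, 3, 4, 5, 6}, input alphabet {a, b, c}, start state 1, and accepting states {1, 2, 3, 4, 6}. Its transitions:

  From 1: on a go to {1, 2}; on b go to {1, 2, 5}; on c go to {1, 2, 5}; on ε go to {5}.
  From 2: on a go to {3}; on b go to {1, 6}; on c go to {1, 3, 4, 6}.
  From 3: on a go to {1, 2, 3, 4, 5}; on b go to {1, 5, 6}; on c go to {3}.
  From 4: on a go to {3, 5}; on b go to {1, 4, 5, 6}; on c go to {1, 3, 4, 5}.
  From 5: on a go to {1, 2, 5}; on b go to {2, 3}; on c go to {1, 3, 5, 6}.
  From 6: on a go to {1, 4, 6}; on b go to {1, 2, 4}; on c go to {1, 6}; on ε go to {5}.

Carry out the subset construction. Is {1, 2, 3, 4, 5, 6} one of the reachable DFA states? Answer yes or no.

yes

Start state of the DFA: {1, 5} (ε-closure of the NFA start).
{1, 5} --a--> {1, 2, 5}  [new]
{1, 5} --b--> {1, 2, 3, 5}  [new]
{1, 5} --c--> {1, 2, 3, 5, 6}  [new]
{1, 2, 5} --a--> {1, 2, 3, 5}  [seen]
{1, 2, 5} --b--> {1, 2, 3, 5, 6}  [seen]
{1, 2, 5} --c--> {1, 2, 3, 4, 5, 6}  [new]
{1, 2, 3, 5} --a--> {1, 2, 3, 4, 5}  [new]
{1, 2, 3, 5} --b--> {1, 2, 3, 5, 6}  [seen]
{1, 2, 3, 5} --c--> {1, 2, 3, 4, 5, 6}  [seen]
{1, 2, 3, 5, 6} --a--> {1, 2, 3, 4, 5, 6}  [seen]
{1, 2, 3, 5, 6} --b--> {1, 2, 3, 4, 5, 6}  [seen]
{1, 2, 3, 5, 6} --c--> {1, 2, 3, 4, 5, 6}  [seen]
{1, 2, 3, 4, 5, 6} --a--> {1, 2, 3, 4, 5, 6}  [seen]
{1, 2, 3, 4, 5, 6} --b--> {1, 2, 3, 4, 5, 6}  [seen]
{1, 2, 3, 4, 5, 6} --c--> {1, 2, 3, 4, 5, 6}  [seen]
{1, 2, 3, 4, 5} --a--> {1, 2, 3, 4, 5}  [seen]
{1, 2, 3, 4, 5} --b--> {1, 2, 3, 4, 5, 6}  [seen]
{1, 2, 3, 4, 5} --c--> {1, 2, 3, 4, 5, 6}  [seen]
Reachable DFA states: {1, 5}, {1, 2, 5}, {1, 2, 3, 5}, {1, 2, 3, 5, 6}, {1, 2, 3, 4, 5, 6}, {1, 2, 3, 4, 5}.
{1, 2, 3, 4, 5, 6} is among them.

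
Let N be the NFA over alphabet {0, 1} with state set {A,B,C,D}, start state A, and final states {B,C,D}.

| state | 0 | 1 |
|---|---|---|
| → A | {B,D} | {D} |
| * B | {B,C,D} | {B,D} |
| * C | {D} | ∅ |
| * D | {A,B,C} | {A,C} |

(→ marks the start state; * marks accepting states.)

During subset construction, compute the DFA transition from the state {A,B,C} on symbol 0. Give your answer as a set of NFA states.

δ(A,0) = {B,D}; δ(B,0) = {B,C,D}; δ(C,0) = {D}.
Union: {B,C,D}.

{B,C,D}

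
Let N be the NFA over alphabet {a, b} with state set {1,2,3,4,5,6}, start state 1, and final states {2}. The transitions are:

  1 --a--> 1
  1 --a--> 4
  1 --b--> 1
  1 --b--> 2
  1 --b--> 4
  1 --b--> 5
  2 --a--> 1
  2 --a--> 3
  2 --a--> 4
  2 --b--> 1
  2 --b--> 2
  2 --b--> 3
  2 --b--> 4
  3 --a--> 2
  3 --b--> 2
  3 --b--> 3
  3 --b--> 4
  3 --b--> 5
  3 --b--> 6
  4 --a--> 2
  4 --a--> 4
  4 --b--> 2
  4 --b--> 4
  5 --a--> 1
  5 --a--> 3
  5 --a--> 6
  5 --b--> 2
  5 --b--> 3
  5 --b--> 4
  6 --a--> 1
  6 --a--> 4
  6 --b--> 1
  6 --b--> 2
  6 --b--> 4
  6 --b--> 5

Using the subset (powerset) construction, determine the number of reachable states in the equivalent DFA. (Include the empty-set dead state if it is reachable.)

Start state of the DFA: {1}.
{1} --a--> {1,4}  [new]
{1} --b--> {1,2,4,5}  [new]
{1,4} --a--> {1,2,4}  [new]
{1,4} --b--> {1,2,4,5}  [seen]
{1,2,4,5} --a--> {1,2,3,4,6}  [new]
{1,2,4,5} --b--> {1,2,3,4,5}  [new]
{1,2,4} --a--> {1,2,3,4}  [new]
{1,2,4} --b--> {1,2,3,4,5}  [seen]
{1,2,3,4,6} --a--> {1,2,3,4}  [seen]
{1,2,3,4,6} --b--> {1,2,3,4,5,6}  [new]
{1,2,3,4,5} --a--> {1,2,3,4,6}  [seen]
{1,2,3,4,5} --b--> {1,2,3,4,5,6}  [seen]
{1,2,3,4} --a--> {1,2,3,4}  [seen]
{1,2,3,4} --b--> {1,2,3,4,5,6}  [seen]
{1,2,3,4,5,6} --a--> {1,2,3,4,6}  [seen]
{1,2,3,4,5,6} --b--> {1,2,3,4,5,6}  [seen]
Reachable DFA states: {1}, {1,4}, {1,2,4,5}, {1,2,4}, {1,2,3,4,6}, {1,2,3,4,5}, {1,2,3,4}, {1,2,3,4,5,6}.

8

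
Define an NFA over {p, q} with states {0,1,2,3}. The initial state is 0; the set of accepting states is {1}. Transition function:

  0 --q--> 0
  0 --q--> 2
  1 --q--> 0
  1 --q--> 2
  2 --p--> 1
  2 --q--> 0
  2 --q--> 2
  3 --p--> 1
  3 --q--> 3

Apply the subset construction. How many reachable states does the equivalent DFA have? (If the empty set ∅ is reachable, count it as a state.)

Start state of the DFA: {0}.
{0} --p--> ∅  [new]
{0} --q--> {0,2}  [new]
∅ --p--> ∅  [seen]
∅ --q--> ∅  [seen]
{0,2} --p--> {1}  [new]
{0,2} --q--> {0,2}  [seen]
{1} --p--> ∅  [seen]
{1} --q--> {0,2}  [seen]
Reachable DFA states: {0}, ∅, {0,2}, {1}.

4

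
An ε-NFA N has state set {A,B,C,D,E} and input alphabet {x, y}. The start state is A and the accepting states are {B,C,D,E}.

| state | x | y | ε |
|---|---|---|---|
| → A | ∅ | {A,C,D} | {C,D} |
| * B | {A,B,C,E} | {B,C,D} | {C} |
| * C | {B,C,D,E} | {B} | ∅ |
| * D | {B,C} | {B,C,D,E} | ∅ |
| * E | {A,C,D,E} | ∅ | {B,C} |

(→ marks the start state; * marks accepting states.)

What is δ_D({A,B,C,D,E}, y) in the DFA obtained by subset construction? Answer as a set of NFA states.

{A,B,C,D,E}

δ(A,y) = {A,C,D}; δ(B,y) = {B,C,D}; δ(C,y) = {B}; δ(D,y) = {B,C,D,E}; δ(E,y) = ∅.
Union: {A,B,C,D,E}.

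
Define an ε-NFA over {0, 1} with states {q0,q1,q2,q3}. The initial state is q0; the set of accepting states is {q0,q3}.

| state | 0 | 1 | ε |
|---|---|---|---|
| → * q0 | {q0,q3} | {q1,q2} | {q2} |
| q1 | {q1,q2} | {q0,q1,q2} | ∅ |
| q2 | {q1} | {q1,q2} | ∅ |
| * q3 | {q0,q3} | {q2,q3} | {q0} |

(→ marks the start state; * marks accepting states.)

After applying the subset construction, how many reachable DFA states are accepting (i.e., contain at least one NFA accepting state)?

Start state of the DFA: {q0,q2} (ε-closure of the NFA start).
{q0,q2} --0--> {q0,q1,q2,q3}  [new]
{q0,q2} --1--> {q1,q2}  [new]
{q0,q1,q2,q3} --0--> {q0,q1,q2,q3}  [seen]
{q0,q1,q2,q3} --1--> {q0,q1,q2,q3}  [seen]
{q1,q2} --0--> {q1,q2}  [seen]
{q1,q2} --1--> {q0,q1,q2}  [new]
{q0,q1,q2} --0--> {q0,q1,q2,q3}  [seen]
{q0,q1,q2} --1--> {q0,q1,q2}  [seen]
Reachable DFA states: {q0,q2}, {q0,q1,q2,q3}, {q1,q2}, {q0,q1,q2}.
Accepting DFA states (contain an NFA accepting state): {q0,q2}, {q0,q1,q2,q3}, {q0,q1,q2}.

3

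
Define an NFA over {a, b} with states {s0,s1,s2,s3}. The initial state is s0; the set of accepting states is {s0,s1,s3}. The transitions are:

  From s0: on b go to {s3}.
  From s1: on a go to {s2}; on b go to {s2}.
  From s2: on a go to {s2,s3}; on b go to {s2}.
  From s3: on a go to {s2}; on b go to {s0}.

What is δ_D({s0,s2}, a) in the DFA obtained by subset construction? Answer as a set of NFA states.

δ(s0,a) = ∅; δ(s2,a) = {s2,s3}.
Union: {s2,s3}.

{s2,s3}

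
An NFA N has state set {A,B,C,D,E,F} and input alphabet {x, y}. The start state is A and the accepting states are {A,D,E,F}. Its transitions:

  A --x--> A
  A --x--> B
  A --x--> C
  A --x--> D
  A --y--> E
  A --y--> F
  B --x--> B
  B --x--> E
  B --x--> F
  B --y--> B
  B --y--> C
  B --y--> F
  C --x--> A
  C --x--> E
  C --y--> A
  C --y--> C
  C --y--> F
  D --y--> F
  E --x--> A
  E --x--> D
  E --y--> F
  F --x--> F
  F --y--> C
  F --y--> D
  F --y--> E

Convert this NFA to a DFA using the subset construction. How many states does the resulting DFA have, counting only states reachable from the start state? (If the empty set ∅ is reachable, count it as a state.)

Start state of the DFA: {A}.
{A} --x--> {A,B,C,D}  [new]
{A} --y--> {E,F}  [new]
{A,B,C,D} --x--> {A,B,C,D,E,F}  [new]
{A,B,C,D} --y--> {A,B,C,E,F}  [new]
{E,F} --x--> {A,D,F}  [new]
{E,F} --y--> {C,D,E,F}  [new]
{A,B,C,D,E,F} --x--> {A,B,C,D,E,F}  [seen]
{A,B,C,D,E,F} --y--> {A,B,C,D,E,F}  [seen]
{A,B,C,E,F} --x--> {A,B,C,D,E,F}  [seen]
{A,B,C,E,F} --y--> {A,B,C,D,E,F}  [seen]
{A,D,F} --x--> {A,B,C,D,F}  [new]
{A,D,F} --y--> {C,D,E,F}  [seen]
{C,D,E,F} --x--> {A,D,E,F}  [new]
{C,D,E,F} --y--> {A,C,D,E,F}  [new]
{A,B,C,D,F} --x--> {A,B,C,D,E,F}  [seen]
{A,B,C,D,F} --y--> {A,B,C,D,E,F}  [seen]
{A,D,E,F} --x--> {A,B,C,D,F}  [seen]
{A,D,E,F} --y--> {C,D,E,F}  [seen]
{A,C,D,E,F} --x--> {A,B,C,D,E,F}  [seen]
{A,C,D,E,F} --y--> {A,C,D,E,F}  [seen]
Reachable DFA states: {A}, {A,B,C,D}, {E,F}, {A,B,C,D,E,F}, {A,B,C,E,F}, {A,D,F}, {C,D,E,F}, {A,B,C,D,F}, {A,D,E,F}, {A,C,D,E,F}.

10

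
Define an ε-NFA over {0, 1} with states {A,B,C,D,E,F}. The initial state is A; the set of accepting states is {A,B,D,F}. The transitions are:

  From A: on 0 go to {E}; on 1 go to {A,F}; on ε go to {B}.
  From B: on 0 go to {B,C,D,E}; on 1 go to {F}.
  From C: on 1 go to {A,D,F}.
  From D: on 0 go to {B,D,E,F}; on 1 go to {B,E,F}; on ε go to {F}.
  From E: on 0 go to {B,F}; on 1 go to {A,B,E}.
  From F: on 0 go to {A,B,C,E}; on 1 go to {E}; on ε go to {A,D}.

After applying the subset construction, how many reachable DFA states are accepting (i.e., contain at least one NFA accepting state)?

4

Start state of the DFA: {A,B} (ε-closure of the NFA start).
{A,B} --0--> {A,B,C,D,E,F}  [new]
{A,B} --1--> {A,B,D,F}  [new]
{A,B,C,D,E,F} --0--> {A,B,C,D,E,F}  [seen]
{A,B,C,D,E,F} --1--> {A,B,D,E,F}  [new]
{A,B,D,F} --0--> {A,B,C,D,E,F}  [seen]
{A,B,D,F} --1--> {A,B,D,E,F}  [seen]
{A,B,D,E,F} --0--> {A,B,C,D,E,F}  [seen]
{A,B,D,E,F} --1--> {A,B,D,E,F}  [seen]
Reachable DFA states: {A,B}, {A,B,C,D,E,F}, {A,B,D,F}, {A,B,D,E,F}.
Accepting DFA states (contain an NFA accepting state): {A,B}, {A,B,C,D,E,F}, {A,B,D,F}, {A,B,D,E,F}.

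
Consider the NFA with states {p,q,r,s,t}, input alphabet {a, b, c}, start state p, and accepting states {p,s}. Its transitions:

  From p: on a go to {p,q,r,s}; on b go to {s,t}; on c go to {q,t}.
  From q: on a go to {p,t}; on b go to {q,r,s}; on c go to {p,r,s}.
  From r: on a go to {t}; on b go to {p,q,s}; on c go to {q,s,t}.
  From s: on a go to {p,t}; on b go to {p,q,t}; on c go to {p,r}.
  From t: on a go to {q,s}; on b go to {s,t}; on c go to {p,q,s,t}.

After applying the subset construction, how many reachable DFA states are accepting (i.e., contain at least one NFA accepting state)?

6

Start state of the DFA: {p}.
{p} --a--> {p,q,r,s}  [new]
{p} --b--> {s,t}  [new]
{p} --c--> {q,t}  [new]
{p,q,r,s} --a--> {p,q,r,s,t}  [new]
{p,q,r,s} --b--> {p,q,r,s,t}  [seen]
{p,q,r,s} --c--> {p,q,r,s,t}  [seen]
{s,t} --a--> {p,q,s,t}  [new]
{s,t} --b--> {p,q,s,t}  [seen]
{s,t} --c--> {p,q,r,s,t}  [seen]
{q,t} --a--> {p,q,s,t}  [seen]
{q,t} --b--> {q,r,s,t}  [new]
{q,t} --c--> {p,q,r,s,t}  [seen]
{p,q,r,s,t} --a--> {p,q,r,s,t}  [seen]
{p,q,r,s,t} --b--> {p,q,r,s,t}  [seen]
{p,q,r,s,t} --c--> {p,q,r,s,t}  [seen]
{p,q,s,t} --a--> {p,q,r,s,t}  [seen]
{p,q,s,t} --b--> {p,q,r,s,t}  [seen]
{p,q,s,t} --c--> {p,q,r,s,t}  [seen]
{q,r,s,t} --a--> {p,q,s,t}  [seen]
{q,r,s,t} --b--> {p,q,r,s,t}  [seen]
{q,r,s,t} --c--> {p,q,r,s,t}  [seen]
Reachable DFA states: {p}, {p,q,r,s}, {s,t}, {q,t}, {p,q,r,s,t}, {p,q,s,t}, {q,r,s,t}.
Accepting DFA states (contain an NFA accepting state): {p}, {p,q,r,s}, {s,t}, {p,q,r,s,t}, {p,q,s,t}, {q,r,s,t}.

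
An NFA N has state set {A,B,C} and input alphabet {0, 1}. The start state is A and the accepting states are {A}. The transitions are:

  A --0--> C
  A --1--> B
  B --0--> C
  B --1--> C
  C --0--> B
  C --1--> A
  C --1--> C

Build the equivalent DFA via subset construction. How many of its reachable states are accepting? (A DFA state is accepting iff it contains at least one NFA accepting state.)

3

Start state of the DFA: {A}.
{A} --0--> {C}  [new]
{A} --1--> {B}  [new]
{C} --0--> {B}  [seen]
{C} --1--> {A,C}  [new]
{B} --0--> {C}  [seen]
{B} --1--> {C}  [seen]
{A,C} --0--> {B,C}  [new]
{A,C} --1--> {A,B,C}  [new]
{B,C} --0--> {B,C}  [seen]
{B,C} --1--> {A,C}  [seen]
{A,B,C} --0--> {B,C}  [seen]
{A,B,C} --1--> {A,B,C}  [seen]
Reachable DFA states: {A}, {C}, {B}, {A,C}, {B,C}, {A,B,C}.
Accepting DFA states (contain an NFA accepting state): {A}, {A,C}, {A,B,C}.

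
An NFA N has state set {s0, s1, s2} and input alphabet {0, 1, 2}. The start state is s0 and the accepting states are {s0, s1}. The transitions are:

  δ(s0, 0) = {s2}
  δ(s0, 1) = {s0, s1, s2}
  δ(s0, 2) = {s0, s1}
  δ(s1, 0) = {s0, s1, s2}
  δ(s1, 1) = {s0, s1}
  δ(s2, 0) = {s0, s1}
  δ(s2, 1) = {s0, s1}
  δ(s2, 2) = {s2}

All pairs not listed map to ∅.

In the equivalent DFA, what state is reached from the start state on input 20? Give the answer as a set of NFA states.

Start: {s0}.
δ(s0,2) = {s0, s1}.
Union: {s0, s1}.
After 2: {s0, s1}.
δ(s0,0) = {s2}; δ(s1,0) = {s0, s1, s2}.
Union: {s0, s1, s2}.
After 0: {s0, s1, s2}.

{s0, s1, s2}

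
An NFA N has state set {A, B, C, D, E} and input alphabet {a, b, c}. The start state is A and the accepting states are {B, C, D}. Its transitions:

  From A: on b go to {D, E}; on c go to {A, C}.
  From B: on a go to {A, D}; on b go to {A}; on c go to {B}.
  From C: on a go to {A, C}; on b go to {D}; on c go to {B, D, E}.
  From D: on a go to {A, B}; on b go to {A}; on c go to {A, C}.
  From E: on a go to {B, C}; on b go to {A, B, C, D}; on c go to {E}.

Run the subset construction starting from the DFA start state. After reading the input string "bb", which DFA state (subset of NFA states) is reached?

{A, B, C, D}

Start: {A}.
δ(A,b) = {D, E}.
Union: {D, E}.
After b: {D, E}.
δ(D,b) = {A}; δ(E,b) = {A, B, C, D}.
Union: {A, B, C, D}.
After b: {A, B, C, D}.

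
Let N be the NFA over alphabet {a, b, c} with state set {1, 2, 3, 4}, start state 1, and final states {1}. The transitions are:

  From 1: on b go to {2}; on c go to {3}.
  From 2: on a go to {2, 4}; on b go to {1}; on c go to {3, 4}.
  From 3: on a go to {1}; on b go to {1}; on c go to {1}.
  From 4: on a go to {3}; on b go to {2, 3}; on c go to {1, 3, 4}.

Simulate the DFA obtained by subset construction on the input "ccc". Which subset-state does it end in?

Start: {1}.
δ(1,c) = {3}.
Union: {3}.
After c: {3}.
δ(3,c) = {1}.
Union: {1}.
After c: {1}.
δ(1,c) = {3}.
Union: {3}.
After c: {3}.

{3}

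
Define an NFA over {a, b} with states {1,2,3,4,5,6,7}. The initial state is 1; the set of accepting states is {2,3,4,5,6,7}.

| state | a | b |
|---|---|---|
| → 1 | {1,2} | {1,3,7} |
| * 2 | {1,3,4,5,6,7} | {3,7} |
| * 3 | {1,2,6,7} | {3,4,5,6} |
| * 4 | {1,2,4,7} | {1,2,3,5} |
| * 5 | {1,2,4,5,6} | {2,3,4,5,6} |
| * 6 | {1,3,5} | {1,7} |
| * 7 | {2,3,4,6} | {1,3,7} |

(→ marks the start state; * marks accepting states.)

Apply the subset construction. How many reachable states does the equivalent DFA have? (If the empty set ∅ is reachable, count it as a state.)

6

Start state of the DFA: {1}.
{1} --a--> {1,2}  [new]
{1} --b--> {1,3,7}  [new]
{1,2} --a--> {1,2,3,4,5,6,7}  [new]
{1,2} --b--> {1,3,7}  [seen]
{1,3,7} --a--> {1,2,3,4,6,7}  [new]
{1,3,7} --b--> {1,3,4,5,6,7}  [new]
{1,2,3,4,5,6,7} --a--> {1,2,3,4,5,6,7}  [seen]
{1,2,3,4,5,6,7} --b--> {1,2,3,4,5,6,7}  [seen]
{1,2,3,4,6,7} --a--> {1,2,3,4,5,6,7}  [seen]
{1,2,3,4,6,7} --b--> {1,2,3,4,5,6,7}  [seen]
{1,3,4,5,6,7} --a--> {1,2,3,4,5,6,7}  [seen]
{1,3,4,5,6,7} --b--> {1,2,3,4,5,6,7}  [seen]
Reachable DFA states: {1}, {1,2}, {1,3,7}, {1,2,3,4,5,6,7}, {1,2,3,4,6,7}, {1,3,4,5,6,7}.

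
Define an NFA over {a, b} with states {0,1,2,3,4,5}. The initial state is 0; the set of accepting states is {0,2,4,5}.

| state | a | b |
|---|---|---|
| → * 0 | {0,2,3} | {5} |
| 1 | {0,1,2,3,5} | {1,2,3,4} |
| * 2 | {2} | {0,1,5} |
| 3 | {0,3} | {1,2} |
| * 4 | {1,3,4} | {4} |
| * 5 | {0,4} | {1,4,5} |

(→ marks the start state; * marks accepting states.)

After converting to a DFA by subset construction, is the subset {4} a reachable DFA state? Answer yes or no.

no

Start state of the DFA: {0}.
{0} --a--> {0,2,3}  [new]
{0} --b--> {5}  [new]
{0,2,3} --a--> {0,2,3}  [seen]
{0,2,3} --b--> {0,1,2,5}  [new]
{5} --a--> {0,4}  [new]
{5} --b--> {1,4,5}  [new]
{0,1,2,5} --a--> {0,1,2,3,4,5}  [new]
{0,1,2,5} --b--> {0,1,2,3,4,5}  [seen]
{0,4} --a--> {0,1,2,3,4}  [new]
{0,4} --b--> {4,5}  [new]
{1,4,5} --a--> {0,1,2,3,4,5}  [seen]
{1,4,5} --b--> {1,2,3,4,5}  [new]
{0,1,2,3,4,5} --a--> {0,1,2,3,4,5}  [seen]
{0,1,2,3,4,5} --b--> {0,1,2,3,4,5}  [seen]
{0,1,2,3,4} --a--> {0,1,2,3,4,5}  [seen]
{0,1,2,3,4} --b--> {0,1,2,3,4,5}  [seen]
{4,5} --a--> {0,1,3,4}  [new]
{4,5} --b--> {1,4,5}  [seen]
{1,2,3,4,5} --a--> {0,1,2,3,4,5}  [seen]
{1,2,3,4,5} --b--> {0,1,2,3,4,5}  [seen]
{0,1,3,4} --a--> {0,1,2,3,4,5}  [seen]
{0,1,3,4} --b--> {1,2,3,4,5}  [seen]
Reachable DFA states: {0}, {0,2,3}, {5}, {0,1,2,5}, {0,4}, {1,4,5}, {0,1,2,3,4,5}, {0,1,2,3,4}, {4,5}, {1,2,3,4,5}, {0,1,3,4}.
{4} is not among them.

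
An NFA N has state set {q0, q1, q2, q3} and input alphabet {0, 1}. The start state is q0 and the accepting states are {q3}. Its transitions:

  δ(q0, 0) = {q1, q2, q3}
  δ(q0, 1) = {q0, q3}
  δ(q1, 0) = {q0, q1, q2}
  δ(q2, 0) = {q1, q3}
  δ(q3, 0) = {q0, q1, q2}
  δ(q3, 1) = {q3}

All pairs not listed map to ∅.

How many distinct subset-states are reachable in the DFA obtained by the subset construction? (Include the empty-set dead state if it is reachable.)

6

Start state of the DFA: {q0}.
{q0} --0--> {q1, q2, q3}  [new]
{q0} --1--> {q0, q3}  [new]
{q1, q2, q3} --0--> {q0, q1, q2, q3}  [new]
{q1, q2, q3} --1--> {q3}  [new]
{q0, q3} --0--> {q0, q1, q2, q3}  [seen]
{q0, q3} --1--> {q0, q3}  [seen]
{q0, q1, q2, q3} --0--> {q0, q1, q2, q3}  [seen]
{q0, q1, q2, q3} --1--> {q0, q3}  [seen]
{q3} --0--> {q0, q1, q2}  [new]
{q3} --1--> {q3}  [seen]
{q0, q1, q2} --0--> {q0, q1, q2, q3}  [seen]
{q0, q1, q2} --1--> {q0, q3}  [seen]
Reachable DFA states: {q0}, {q1, q2, q3}, {q0, q3}, {q0, q1, q2, q3}, {q3}, {q0, q1, q2}.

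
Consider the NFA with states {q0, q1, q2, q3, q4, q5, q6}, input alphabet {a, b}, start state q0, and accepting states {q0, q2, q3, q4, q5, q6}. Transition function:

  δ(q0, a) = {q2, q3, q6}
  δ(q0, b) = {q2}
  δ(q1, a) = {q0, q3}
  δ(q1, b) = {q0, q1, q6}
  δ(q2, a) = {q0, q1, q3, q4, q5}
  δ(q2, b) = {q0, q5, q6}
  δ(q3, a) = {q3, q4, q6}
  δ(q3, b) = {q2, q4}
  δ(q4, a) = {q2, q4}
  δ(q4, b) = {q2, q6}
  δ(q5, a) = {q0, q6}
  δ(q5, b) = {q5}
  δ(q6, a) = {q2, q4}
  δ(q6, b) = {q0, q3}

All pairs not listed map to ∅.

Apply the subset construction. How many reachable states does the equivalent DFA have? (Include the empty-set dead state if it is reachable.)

13

Start state of the DFA: {q0}.
{q0} --a--> {q2, q3, q6}  [new]
{q0} --b--> {q2}  [new]
{q2, q3, q6} --a--> {q0, q1, q2, q3, q4, q5, q6}  [new]
{q2, q3, q6} --b--> {q0, q2, q3, q4, q5, q6}  [new]
{q2} --a--> {q0, q1, q3, q4, q5}  [new]
{q2} --b--> {q0, q5, q6}  [new]
{q0, q1, q2, q3, q4, q5, q6} --a--> {q0, q1, q2, q3, q4, q5, q6}  [seen]
{q0, q1, q2, q3, q4, q5, q6} --b--> {q0, q1, q2, q3, q4, q5, q6}  [seen]
{q0, q2, q3, q4, q5, q6} --a--> {q0, q1, q2, q3, q4, q5, q6}  [seen]
{q0, q2, q3, q4, q5, q6} --b--> {q0, q2, q3, q4, q5, q6}  [seen]
{q0, q1, q3, q4, q5} --a--> {q0, q2, q3, q4, q6}  [new]
{q0, q1, q3, q4, q5} --b--> {q0, q1, q2, q4, q5, q6}  [new]
{q0, q5, q6} --a--> {q0, q2, q3, q4, q6}  [seen]
{q0, q5, q6} --b--> {q0, q2, q3, q5}  [new]
{q0, q2, q3, q4, q6} --a--> {q0, q1, q2, q3, q4, q5, q6}  [seen]
{q0, q2, q3, q4, q6} --b--> {q0, q2, q3, q4, q5, q6}  [seen]
{q0, q1, q2, q4, q5, q6} --a--> {q0, q1, q2, q3, q4, q5, q6}  [seen]
{q0, q1, q2, q4, q5, q6} --b--> {q0, q1, q2, q3, q5, q6}  [new]
{q0, q2, q3, q5} --a--> {q0, q1, q2, q3, q4, q5, q6}  [seen]
{q0, q2, q3, q5} --b--> {q0, q2, q4, q5, q6}  [new]
{q0, q1, q2, q3, q5, q6} --a--> {q0, q1, q2, q3, q4, q5, q6}  [seen]
{q0, q1, q2, q3, q5, q6} --b--> {q0, q1, q2, q3, q4, q5, q6}  [seen]
{q0, q2, q4, q5, q6} --a--> {q0, q1, q2, q3, q4, q5, q6}  [seen]
{q0, q2, q4, q5, q6} --b--> {q0, q2, q3, q5, q6}  [new]
{q0, q2, q3, q5, q6} --a--> {q0, q1, q2, q3, q4, q5, q6}  [seen]
{q0, q2, q3, q5, q6} --b--> {q0, q2, q3, q4, q5, q6}  [seen]
Reachable DFA states: {q0}, {q2, q3, q6}, {q2}, {q0, q1, q2, q3, q4, q5, q6}, {q0, q2, q3, q4, q5, q6}, {q0, q1, q3, q4, q5}, {q0, q5, q6}, {q0, q2, q3, q4, q6}, {q0, q1, q2, q4, q5, q6}, {q0, q2, q3, q5}, {q0, q1, q2, q3, q5, q6}, {q0, q2, q4, q5, q6}, {q0, q2, q3, q5, q6}.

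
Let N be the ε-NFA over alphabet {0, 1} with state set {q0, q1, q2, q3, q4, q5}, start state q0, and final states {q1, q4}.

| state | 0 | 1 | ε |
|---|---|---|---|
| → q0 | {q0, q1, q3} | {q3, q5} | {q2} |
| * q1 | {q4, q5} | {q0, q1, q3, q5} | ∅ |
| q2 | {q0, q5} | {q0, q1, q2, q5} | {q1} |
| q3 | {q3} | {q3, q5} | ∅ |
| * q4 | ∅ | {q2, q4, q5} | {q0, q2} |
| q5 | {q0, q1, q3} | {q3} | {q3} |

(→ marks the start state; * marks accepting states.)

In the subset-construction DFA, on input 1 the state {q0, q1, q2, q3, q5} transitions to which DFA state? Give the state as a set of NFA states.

{q0, q1, q2, q3, q5}

δ(q0,1) = {q3, q5}; δ(q1,1) = {q0, q1, q3, q5}; δ(q2,1) = {q0, q1, q2, q5}; δ(q3,1) = {q3, q5}; δ(q5,1) = {q3}.
Union: {q0, q1, q2, q3, q5}.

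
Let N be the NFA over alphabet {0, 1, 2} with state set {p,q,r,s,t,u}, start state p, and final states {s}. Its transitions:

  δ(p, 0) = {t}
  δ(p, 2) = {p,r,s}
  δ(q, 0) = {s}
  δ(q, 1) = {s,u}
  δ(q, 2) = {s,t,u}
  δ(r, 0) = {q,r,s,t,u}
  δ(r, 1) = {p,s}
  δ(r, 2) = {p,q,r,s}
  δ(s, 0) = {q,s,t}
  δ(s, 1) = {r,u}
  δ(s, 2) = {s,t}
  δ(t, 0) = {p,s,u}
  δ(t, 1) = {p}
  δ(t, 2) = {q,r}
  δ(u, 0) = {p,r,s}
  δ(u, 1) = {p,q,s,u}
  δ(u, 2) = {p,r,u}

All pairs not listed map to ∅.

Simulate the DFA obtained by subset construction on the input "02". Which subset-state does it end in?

{q,r}

Start: {p}.
δ(p,0) = {t}.
Union: {t}.
After 0: {t}.
δ(t,2) = {q,r}.
Union: {q,r}.
After 2: {q,r}.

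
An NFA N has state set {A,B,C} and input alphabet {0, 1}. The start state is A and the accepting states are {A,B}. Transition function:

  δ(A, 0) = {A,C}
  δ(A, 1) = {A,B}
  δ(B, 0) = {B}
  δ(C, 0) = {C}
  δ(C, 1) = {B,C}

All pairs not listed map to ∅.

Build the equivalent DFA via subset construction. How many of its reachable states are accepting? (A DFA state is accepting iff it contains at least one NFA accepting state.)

4

Start state of the DFA: {A}.
{A} --0--> {A,C}  [new]
{A} --1--> {A,B}  [new]
{A,C} --0--> {A,C}  [seen]
{A,C} --1--> {A,B,C}  [new]
{A,B} --0--> {A,B,C}  [seen]
{A,B} --1--> {A,B}  [seen]
{A,B,C} --0--> {A,B,C}  [seen]
{A,B,C} --1--> {A,B,C}  [seen]
Reachable DFA states: {A}, {A,C}, {A,B}, {A,B,C}.
Accepting DFA states (contain an NFA accepting state): {A}, {A,C}, {A,B}, {A,B,C}.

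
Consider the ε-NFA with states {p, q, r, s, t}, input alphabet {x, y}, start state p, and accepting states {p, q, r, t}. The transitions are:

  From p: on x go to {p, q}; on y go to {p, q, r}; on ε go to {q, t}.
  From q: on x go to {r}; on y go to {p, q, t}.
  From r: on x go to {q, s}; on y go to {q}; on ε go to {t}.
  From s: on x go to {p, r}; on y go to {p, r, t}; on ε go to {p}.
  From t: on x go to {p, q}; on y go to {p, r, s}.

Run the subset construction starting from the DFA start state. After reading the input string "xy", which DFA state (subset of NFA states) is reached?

Start: {p, q, t}.
δ(p,x) = {p, q}; δ(q,x) = {r}; δ(t,x) = {p, q}.
Union: {p, q, r}.
ε-closure gives {p, q, r, t}.
After x: {p, q, r, t}.
δ(p,y) = {p, q, r}; δ(q,y) = {p, q, t}; δ(r,y) = {q}; δ(t,y) = {p, r, s}.
Union: {p, q, r, s, t}.
After y: {p, q, r, s, t}.

{p, q, r, s, t}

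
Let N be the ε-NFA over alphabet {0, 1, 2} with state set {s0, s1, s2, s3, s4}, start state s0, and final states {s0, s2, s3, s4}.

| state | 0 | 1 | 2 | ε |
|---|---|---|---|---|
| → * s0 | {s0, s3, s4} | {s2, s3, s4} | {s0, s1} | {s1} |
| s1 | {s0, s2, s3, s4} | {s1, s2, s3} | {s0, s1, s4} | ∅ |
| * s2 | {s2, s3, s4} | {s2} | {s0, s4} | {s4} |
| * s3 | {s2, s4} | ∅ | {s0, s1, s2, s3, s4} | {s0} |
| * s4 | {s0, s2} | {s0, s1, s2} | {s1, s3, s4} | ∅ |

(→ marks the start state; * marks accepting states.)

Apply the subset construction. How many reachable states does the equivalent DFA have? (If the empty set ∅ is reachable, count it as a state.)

4

Start state of the DFA: {s0, s1} (ε-closure of the NFA start).
{s0, s1} --0--> {s0, s1, s2, s3, s4}  [new]
{s0, s1} --1--> {s0, s1, s2, s3, s4}  [seen]
{s0, s1} --2--> {s0, s1, s4}  [new]
{s0, s1, s2, s3, s4} --0--> {s0, s1, s2, s3, s4}  [seen]
{s0, s1, s2, s3, s4} --1--> {s0, s1, s2, s3, s4}  [seen]
{s0, s1, s2, s3, s4} --2--> {s0, s1, s2, s3, s4}  [seen]
{s0, s1, s4} --0--> {s0, s1, s2, s3, s4}  [seen]
{s0, s1, s4} --1--> {s0, s1, s2, s3, s4}  [seen]
{s0, s1, s4} --2--> {s0, s1, s3, s4}  [new]
{s0, s1, s3, s4} --0--> {s0, s1, s2, s3, s4}  [seen]
{s0, s1, s3, s4} --1--> {s0, s1, s2, s3, s4}  [seen]
{s0, s1, s3, s4} --2--> {s0, s1, s2, s3, s4}  [seen]
Reachable DFA states: {s0, s1}, {s0, s1, s2, s3, s4}, {s0, s1, s4}, {s0, s1, s3, s4}.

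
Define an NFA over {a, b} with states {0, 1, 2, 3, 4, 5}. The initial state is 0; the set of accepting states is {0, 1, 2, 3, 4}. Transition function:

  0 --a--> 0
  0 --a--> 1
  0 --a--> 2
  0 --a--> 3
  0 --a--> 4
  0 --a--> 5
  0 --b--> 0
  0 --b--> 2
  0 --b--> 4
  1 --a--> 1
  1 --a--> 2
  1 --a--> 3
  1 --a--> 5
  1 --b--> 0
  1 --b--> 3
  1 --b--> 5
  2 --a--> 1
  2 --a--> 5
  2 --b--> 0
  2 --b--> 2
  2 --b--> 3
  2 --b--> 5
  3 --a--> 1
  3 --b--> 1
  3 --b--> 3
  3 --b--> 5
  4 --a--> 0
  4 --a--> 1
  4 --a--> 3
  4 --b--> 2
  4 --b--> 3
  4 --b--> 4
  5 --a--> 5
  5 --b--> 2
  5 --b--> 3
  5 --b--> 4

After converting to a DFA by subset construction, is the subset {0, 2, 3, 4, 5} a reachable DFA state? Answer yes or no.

yes

Start state of the DFA: {0}.
{0} --a--> {0, 1, 2, 3, 4, 5}  [new]
{0} --b--> {0, 2, 4}  [new]
{0, 1, 2, 3, 4, 5} --a--> {0, 1, 2, 3, 4, 5}  [seen]
{0, 1, 2, 3, 4, 5} --b--> {0, 1, 2, 3, 4, 5}  [seen]
{0, 2, 4} --a--> {0, 1, 2, 3, 4, 5}  [seen]
{0, 2, 4} --b--> {0, 2, 3, 4, 5}  [new]
{0, 2, 3, 4, 5} --a--> {0, 1, 2, 3, 4, 5}  [seen]
{0, 2, 3, 4, 5} --b--> {0, 1, 2, 3, 4, 5}  [seen]
Reachable DFA states: {0}, {0, 1, 2, 3, 4, 5}, {0, 2, 4}, {0, 2, 3, 4, 5}.
{0, 2, 3, 4, 5} is among them.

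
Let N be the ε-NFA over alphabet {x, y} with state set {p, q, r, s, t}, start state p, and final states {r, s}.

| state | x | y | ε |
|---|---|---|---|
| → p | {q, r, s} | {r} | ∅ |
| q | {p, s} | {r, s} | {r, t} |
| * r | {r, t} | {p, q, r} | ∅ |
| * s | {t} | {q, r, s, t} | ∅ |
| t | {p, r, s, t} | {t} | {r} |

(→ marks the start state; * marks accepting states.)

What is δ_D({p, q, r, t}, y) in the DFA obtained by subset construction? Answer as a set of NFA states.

δ(p,y) = {r}; δ(q,y) = {r, s}; δ(r,y) = {p, q, r}; δ(t,y) = {t}.
Union: {p, q, r, s, t}.

{p, q, r, s, t}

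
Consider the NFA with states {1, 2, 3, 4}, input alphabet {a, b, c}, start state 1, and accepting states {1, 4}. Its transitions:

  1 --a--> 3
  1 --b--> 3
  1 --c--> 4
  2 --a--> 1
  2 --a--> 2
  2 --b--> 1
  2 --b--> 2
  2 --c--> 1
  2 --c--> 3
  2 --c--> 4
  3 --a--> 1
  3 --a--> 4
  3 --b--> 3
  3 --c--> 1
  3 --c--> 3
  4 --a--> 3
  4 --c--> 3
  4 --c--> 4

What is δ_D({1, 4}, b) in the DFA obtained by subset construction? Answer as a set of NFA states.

{3}

δ(1,b) = {3}; δ(4,b) = ∅.
Union: {3}.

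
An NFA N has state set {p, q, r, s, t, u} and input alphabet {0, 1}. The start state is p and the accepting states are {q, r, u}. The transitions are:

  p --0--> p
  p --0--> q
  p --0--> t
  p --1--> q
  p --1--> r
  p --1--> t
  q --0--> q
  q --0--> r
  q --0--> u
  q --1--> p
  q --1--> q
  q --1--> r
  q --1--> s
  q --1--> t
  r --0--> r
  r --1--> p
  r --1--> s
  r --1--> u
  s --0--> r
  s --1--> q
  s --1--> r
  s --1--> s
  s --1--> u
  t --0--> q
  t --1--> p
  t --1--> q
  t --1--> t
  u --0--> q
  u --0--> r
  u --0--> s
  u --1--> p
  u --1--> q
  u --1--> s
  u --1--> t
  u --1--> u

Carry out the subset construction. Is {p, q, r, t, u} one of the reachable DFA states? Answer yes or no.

Start state of the DFA: {p}.
{p} --0--> {p, q, t}  [new]
{p} --1--> {q, r, t}  [new]
{p, q, t} --0--> {p, q, r, t, u}  [new]
{p, q, t} --1--> {p, q, r, s, t}  [new]
{q, r, t} --0--> {q, r, u}  [new]
{q, r, t} --1--> {p, q, r, s, t, u}  [new]
{p, q, r, t, u} --0--> {p, q, r, s, t, u}  [seen]
{p, q, r, t, u} --1--> {p, q, r, s, t, u}  [seen]
{p, q, r, s, t} --0--> {p, q, r, t, u}  [seen]
{p, q, r, s, t} --1--> {p, q, r, s, t, u}  [seen]
{q, r, u} --0--> {q, r, s, u}  [new]
{q, r, u} --1--> {p, q, r, s, t, u}  [seen]
{p, q, r, s, t, u} --0--> {p, q, r, s, t, u}  [seen]
{p, q, r, s, t, u} --1--> {p, q, r, s, t, u}  [seen]
{q, r, s, u} --0--> {q, r, s, u}  [seen]
{q, r, s, u} --1--> {p, q, r, s, t, u}  [seen]
Reachable DFA states: {p}, {p, q, t}, {q, r, t}, {p, q, r, t, u}, {p, q, r, s, t}, {q, r, u}, {p, q, r, s, t, u}, {q, r, s, u}.
{p, q, r, t, u} is among them.

yes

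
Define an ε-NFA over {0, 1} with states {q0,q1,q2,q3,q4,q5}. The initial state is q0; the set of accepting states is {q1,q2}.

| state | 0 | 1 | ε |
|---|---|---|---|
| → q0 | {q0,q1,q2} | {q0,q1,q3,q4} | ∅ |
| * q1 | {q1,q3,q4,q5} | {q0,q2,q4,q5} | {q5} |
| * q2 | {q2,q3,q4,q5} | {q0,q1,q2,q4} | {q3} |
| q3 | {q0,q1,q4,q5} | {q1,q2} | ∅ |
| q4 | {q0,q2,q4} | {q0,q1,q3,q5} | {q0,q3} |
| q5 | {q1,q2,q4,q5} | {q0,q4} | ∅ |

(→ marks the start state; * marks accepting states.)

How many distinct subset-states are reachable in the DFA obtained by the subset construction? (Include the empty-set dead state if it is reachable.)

Start state of the DFA: {q0} (ε-closure of the NFA start).
{q0} --0--> {q0,q1,q2,q3,q5}  [new]
{q0} --1--> {q0,q1,q3,q4,q5}  [new]
{q0,q1,q2,q3,q5} --0--> {q0,q1,q2,q3,q4,q5}  [new]
{q0,q1,q2,q3,q5} --1--> {q0,q1,q2,q3,q4,q5}  [seen]
{q0,q1,q3,q4,q5} --0--> {q0,q1,q2,q3,q4,q5}  [seen]
{q0,q1,q3,q4,q5} --1--> {q0,q1,q2,q3,q4,q5}  [seen]
{q0,q1,q2,q3,q4,q5} --0--> {q0,q1,q2,q3,q4,q5}  [seen]
{q0,q1,q2,q3,q4,q5} --1--> {q0,q1,q2,q3,q4,q5}  [seen]
Reachable DFA states: {q0}, {q0,q1,q2,q3,q5}, {q0,q1,q3,q4,q5}, {q0,q1,q2,q3,q4,q5}.

4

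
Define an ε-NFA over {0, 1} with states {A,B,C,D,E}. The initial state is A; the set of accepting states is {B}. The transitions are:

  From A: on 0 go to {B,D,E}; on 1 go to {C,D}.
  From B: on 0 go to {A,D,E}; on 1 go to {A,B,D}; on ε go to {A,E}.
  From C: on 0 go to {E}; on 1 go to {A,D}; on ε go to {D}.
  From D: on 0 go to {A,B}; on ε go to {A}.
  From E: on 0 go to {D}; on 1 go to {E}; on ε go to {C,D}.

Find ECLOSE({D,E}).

{A,C,D,E}

Begin with {D,E}.
D →ε {A}; add A.
E →ε {C,D}; add C.
ε-closure = {A,C,D,E}.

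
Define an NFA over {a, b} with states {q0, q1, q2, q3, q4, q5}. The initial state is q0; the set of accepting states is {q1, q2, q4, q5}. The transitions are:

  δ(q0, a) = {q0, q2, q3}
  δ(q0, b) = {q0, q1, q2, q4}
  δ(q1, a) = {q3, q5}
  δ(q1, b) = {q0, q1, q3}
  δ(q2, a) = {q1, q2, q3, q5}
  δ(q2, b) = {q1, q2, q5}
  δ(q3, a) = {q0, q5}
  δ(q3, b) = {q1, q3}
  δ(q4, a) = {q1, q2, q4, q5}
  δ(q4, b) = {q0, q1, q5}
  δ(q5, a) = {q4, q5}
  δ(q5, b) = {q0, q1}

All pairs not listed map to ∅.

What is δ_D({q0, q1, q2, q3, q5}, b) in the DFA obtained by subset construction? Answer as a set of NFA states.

{q0, q1, q2, q3, q4, q5}

δ(q0,b) = {q0, q1, q2, q4}; δ(q1,b) = {q0, q1, q3}; δ(q2,b) = {q1, q2, q5}; δ(q3,b) = {q1, q3}; δ(q5,b) = {q0, q1}.
Union: {q0, q1, q2, q3, q4, q5}.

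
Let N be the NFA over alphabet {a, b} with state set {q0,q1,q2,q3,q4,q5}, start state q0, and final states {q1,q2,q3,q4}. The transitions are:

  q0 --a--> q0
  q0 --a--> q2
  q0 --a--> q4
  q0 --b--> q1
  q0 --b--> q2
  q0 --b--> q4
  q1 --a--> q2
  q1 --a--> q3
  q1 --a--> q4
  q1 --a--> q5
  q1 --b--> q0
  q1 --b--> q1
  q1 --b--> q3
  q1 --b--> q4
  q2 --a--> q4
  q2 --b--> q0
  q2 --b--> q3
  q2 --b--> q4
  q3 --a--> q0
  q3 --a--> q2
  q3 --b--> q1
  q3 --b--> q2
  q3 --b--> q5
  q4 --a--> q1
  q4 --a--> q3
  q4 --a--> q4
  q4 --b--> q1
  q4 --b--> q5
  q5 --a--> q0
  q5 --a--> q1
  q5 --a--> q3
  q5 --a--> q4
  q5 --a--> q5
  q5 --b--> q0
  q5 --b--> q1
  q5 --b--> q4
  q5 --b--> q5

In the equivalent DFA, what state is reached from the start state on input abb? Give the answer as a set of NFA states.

{q0,q1,q2,q3,q4,q5}

Start: {q0}.
δ(q0,a) = {q0,q2,q4}.
Union: {q0,q2,q4}.
After a: {q0,q2,q4}.
δ(q0,b) = {q1,q2,q4}; δ(q2,b) = {q0,q3,q4}; δ(q4,b) = {q1,q5}.
Union: {q0,q1,q2,q3,q4,q5}.
After b: {q0,q1,q2,q3,q4,q5}.
δ(q0,b) = {q1,q2,q4}; δ(q1,b) = {q0,q1,q3,q4}; δ(q2,b) = {q0,q3,q4}; δ(q3,b) = {q1,q2,q5}; δ(q4,b) = {q1,q5}; δ(q5,b) = {q0,q1,q4,q5}.
Union: {q0,q1,q2,q3,q4,q5}.
After b: {q0,q1,q2,q3,q4,q5}.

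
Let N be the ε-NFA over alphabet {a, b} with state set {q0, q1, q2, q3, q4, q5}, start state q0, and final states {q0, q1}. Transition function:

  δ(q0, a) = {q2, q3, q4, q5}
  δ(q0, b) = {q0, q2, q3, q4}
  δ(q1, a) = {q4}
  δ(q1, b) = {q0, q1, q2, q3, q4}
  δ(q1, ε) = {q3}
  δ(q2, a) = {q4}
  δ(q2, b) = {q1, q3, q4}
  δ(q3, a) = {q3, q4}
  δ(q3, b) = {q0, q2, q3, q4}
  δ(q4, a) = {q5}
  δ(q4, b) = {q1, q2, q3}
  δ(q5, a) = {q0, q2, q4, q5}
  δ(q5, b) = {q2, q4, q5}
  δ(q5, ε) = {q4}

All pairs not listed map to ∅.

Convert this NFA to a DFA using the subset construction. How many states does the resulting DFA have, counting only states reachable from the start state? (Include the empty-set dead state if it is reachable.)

Start state of the DFA: {q0} (ε-closure of the NFA start).
{q0} --a--> {q2, q3, q4, q5}  [new]
{q0} --b--> {q0, q2, q3, q4}  [new]
{q2, q3, q4, q5} --a--> {q0, q2, q3, q4, q5}  [new]
{q2, q3, q4, q5} --b--> {q0, q1, q2, q3, q4, q5}  [new]
{q0, q2, q3, q4} --a--> {q2, q3, q4, q5}  [seen]
{q0, q2, q3, q4} --b--> {q0, q1, q2, q3, q4}  [new]
{q0, q2, q3, q4, q5} --a--> {q0, q2, q3, q4, q5}  [seen]
{q0, q2, q3, q4, q5} --b--> {q0, q1, q2, q3, q4, q5}  [seen]
{q0, q1, q2, q3, q4, q5} --a--> {q0, q2, q3, q4, q5}  [seen]
{q0, q1, q2, q3, q4, q5} --b--> {q0, q1, q2, q3, q4, q5}  [seen]
{q0, q1, q2, q3, q4} --a--> {q2, q3, q4, q5}  [seen]
{q0, q1, q2, q3, q4} --b--> {q0, q1, q2, q3, q4}  [seen]
Reachable DFA states: {q0}, {q2, q3, q4, q5}, {q0, q2, q3, q4}, {q0, q2, q3, q4, q5}, {q0, q1, q2, q3, q4, q5}, {q0, q1, q2, q3, q4}.

6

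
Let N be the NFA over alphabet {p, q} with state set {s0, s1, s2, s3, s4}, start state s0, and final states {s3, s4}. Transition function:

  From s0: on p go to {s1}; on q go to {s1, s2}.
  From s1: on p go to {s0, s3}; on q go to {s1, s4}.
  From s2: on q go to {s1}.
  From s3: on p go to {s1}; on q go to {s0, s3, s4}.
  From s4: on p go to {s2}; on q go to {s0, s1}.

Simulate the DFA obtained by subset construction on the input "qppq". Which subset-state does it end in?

{s1, s4}

Start: {s0}.
δ(s0,q) = {s1, s2}.
Union: {s1, s2}.
After q: {s1, s2}.
δ(s1,p) = {s0, s3}; δ(s2,p) = ∅.
Union: {s0, s3}.
After p: {s0, s3}.
δ(s0,p) = {s1}; δ(s3,p) = {s1}.
Union: {s1}.
After p: {s1}.
δ(s1,q) = {s1, s4}.
Union: {s1, s4}.
After q: {s1, s4}.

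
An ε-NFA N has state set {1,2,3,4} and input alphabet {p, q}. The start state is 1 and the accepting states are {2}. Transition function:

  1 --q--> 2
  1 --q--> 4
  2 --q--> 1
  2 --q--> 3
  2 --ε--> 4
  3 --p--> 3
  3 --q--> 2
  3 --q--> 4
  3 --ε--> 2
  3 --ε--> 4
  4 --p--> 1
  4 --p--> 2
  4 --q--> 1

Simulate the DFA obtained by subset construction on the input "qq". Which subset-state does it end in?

Start: {1}.
δ(1,q) = {2,4}.
Union: {2,4}.
After q: {2,4}.
δ(2,q) = {1,3}; δ(4,q) = {1}.
Union: {1,3}.
ε-closure gives {1,2,3,4}.
After q: {1,2,3,4}.

{1,2,3,4}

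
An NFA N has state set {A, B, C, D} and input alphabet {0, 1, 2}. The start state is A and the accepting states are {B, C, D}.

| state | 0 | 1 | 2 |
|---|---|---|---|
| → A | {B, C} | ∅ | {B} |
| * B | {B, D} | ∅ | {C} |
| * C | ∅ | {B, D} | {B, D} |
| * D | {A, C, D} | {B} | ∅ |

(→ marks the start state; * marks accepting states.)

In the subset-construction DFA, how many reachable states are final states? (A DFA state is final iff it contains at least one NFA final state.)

6

Start state of the DFA: {A}.
{A} --0--> {B, C}  [new]
{A} --1--> ∅  [new]
{A} --2--> {B}  [new]
{B, C} --0--> {B, D}  [new]
{B, C} --1--> {B, D}  [seen]
{B, C} --2--> {B, C, D}  [new]
∅ --0--> ∅  [seen]
∅ --1--> ∅  [seen]
∅ --2--> ∅  [seen]
{B} --0--> {B, D}  [seen]
{B} --1--> ∅  [seen]
{B} --2--> {C}  [new]
{B, D} --0--> {A, B, C, D}  [new]
{B, D} --1--> {B}  [seen]
{B, D} --2--> {C}  [seen]
{B, C, D} --0--> {A, B, C, D}  [seen]
{B, C, D} --1--> {B, D}  [seen]
{B, C, D} --2--> {B, C, D}  [seen]
{C} --0--> ∅  [seen]
{C} --1--> {B, D}  [seen]
{C} --2--> {B, D}  [seen]
{A, B, C, D} --0--> {A, B, C, D}  [seen]
{A, B, C, D} --1--> {B, D}  [seen]
{A, B, C, D} --2--> {B, C, D}  [seen]
Reachable DFA states: {A}, {B, C}, ∅, {B}, {B, D}, {B, C, D}, {C}, {A, B, C, D}.
Accepting DFA states (contain an NFA accepting state): {B, C}, {B}, {B, D}, {B, C, D}, {C}, {A, B, C, D}.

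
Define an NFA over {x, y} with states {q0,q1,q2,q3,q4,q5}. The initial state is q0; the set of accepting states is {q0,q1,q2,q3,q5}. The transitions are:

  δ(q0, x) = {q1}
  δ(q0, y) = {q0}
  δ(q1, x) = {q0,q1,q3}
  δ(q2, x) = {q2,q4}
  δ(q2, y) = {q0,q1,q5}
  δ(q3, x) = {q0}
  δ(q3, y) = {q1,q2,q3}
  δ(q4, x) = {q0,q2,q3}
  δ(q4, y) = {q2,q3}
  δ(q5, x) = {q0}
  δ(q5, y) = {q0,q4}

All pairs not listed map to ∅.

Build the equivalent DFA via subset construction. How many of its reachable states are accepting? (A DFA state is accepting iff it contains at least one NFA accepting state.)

7

Start state of the DFA: {q0}.
{q0} --x--> {q1}  [new]
{q0} --y--> {q0}  [seen]
{q1} --x--> {q0,q1,q3}  [new]
{q1} --y--> ∅  [new]
{q0,q1,q3} --x--> {q0,q1,q3}  [seen]
{q0,q1,q3} --y--> {q0,q1,q2,q3}  [new]
∅ --x--> ∅  [seen]
∅ --y--> ∅  [seen]
{q0,q1,q2,q3} --x--> {q0,q1,q2,q3,q4}  [new]
{q0,q1,q2,q3} --y--> {q0,q1,q2,q3,q5}  [new]
{q0,q1,q2,q3,q4} --x--> {q0,q1,q2,q3,q4}  [seen]
{q0,q1,q2,q3,q4} --y--> {q0,q1,q2,q3,q5}  [seen]
{q0,q1,q2,q3,q5} --x--> {q0,q1,q2,q3,q4}  [seen]
{q0,q1,q2,q3,q5} --y--> {q0,q1,q2,q3,q4,q5}  [new]
{q0,q1,q2,q3,q4,q5} --x--> {q0,q1,q2,q3,q4}  [seen]
{q0,q1,q2,q3,q4,q5} --y--> {q0,q1,q2,q3,q4,q5}  [seen]
Reachable DFA states: {q0}, {q1}, {q0,q1,q3}, ∅, {q0,q1,q2,q3}, {q0,q1,q2,q3,q4}, {q0,q1,q2,q3,q5}, {q0,q1,q2,q3,q4,q5}.
Accepting DFA states (contain an NFA accepting state): {q0}, {q1}, {q0,q1,q3}, {q0,q1,q2,q3}, {q0,q1,q2,q3,q4}, {q0,q1,q2,q3,q5}, {q0,q1,q2,q3,q4,q5}.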